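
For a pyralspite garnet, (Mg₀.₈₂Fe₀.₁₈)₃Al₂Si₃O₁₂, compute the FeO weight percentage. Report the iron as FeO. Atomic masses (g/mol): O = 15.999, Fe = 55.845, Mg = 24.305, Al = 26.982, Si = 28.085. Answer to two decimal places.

Formula mass = 420.154 g/mol.
0.54 Fe → 0.5400 mol FeO per formula unit; M(FeO) = 71.844, so FeO mass = 38.796 g.
38.796/420.154 × 100 = 9.23 wt%.

9.23 wt%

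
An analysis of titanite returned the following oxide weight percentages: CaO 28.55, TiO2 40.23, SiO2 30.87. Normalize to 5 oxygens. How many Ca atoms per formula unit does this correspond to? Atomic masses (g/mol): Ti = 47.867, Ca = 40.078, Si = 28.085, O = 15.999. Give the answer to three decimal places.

1.001 Ca apfu

28.55 wt% CaO ÷ 56.077 g/mol = 0.50912 mol, giving 0.50912 Ca and 0.50912 O.
40.23 wt% TiO2 ÷ 79.865 g/mol = 0.50373 mol, giving 0.50373 Ti and 1.00746 O.
30.87 wt% SiO2 ÷ 60.083 g/mol = 0.51379 mol, giving 0.51379 Si and 1.02758 O.
Oxygen sums to 2.54416; scaling by 5/2.54416 = 1.96529 puts the formula on 5 O.
Ca: 0.50912 × 1.96529 = 1.001 atoms per formula unit.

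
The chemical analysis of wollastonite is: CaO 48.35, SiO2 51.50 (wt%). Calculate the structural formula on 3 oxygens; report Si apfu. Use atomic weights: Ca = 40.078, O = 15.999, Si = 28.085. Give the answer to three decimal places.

CaO (M=56.077): mol = 0.86221; Ca = 0.86221, O = 0.86221.
SiO2 (M=60.083): mol = 0.85715; Si = 0.85715, O = 1.71430.
ΣO = 2.57651; factor = 3/ΣO = 1.16437.
Si apfu = 0.85715 × 1.16437 = 0.998.

0.998 Si apfu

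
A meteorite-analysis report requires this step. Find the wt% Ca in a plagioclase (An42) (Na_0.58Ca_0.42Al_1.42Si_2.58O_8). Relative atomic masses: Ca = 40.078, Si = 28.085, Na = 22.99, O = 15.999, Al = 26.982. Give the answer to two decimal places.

M(Na_0.58Ca_0.42Al_1.42Si_2.58O_8) = 268.933 g/mol.
Ca contributes 0.42 × 40.078 = 16.833 g per mole.
16.833/268.933 = 0.0626 → 6.26%.

6.26 mass %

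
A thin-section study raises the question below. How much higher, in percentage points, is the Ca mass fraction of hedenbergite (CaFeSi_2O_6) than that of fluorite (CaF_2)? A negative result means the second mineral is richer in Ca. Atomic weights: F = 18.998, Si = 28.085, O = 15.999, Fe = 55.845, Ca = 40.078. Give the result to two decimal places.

Ca in CaFeSi_2O_6: molar mass 248.087 g/mol; 1×40.078 = 40.078 g → 16.15 wt%.
Ca in CaF_2: molar mass 78.074 g/mol; 1×40.078 = 40.078 g → 51.33 wt%.
Difference = 16.15 − 51.33 = -35.18 percentage points.

-35.18 percentage points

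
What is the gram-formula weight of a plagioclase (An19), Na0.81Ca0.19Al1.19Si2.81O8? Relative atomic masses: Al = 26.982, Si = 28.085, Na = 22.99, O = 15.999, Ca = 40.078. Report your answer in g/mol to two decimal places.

M = 0.81·22.99 + 0.19·40.078 + 1.19·26.982 + 2.81·28.085 + 8·15.999

265.26 g/mol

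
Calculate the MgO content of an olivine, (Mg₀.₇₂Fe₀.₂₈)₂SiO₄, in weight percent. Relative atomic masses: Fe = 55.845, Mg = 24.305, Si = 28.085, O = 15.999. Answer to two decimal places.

36.65 wt%

M((Mg₀.₇₂Fe₀.₂₈)₂SiO₄) = 158.353 g/mol; M(MgO) = 40.304 g/mol.
Moles MgO per formula unit = 1.44 Mg ÷ 1 = 1.4400.
MgO fraction = (1.4400 × 40.304) / 158.353 = 58.038/158.353 = 0.3665.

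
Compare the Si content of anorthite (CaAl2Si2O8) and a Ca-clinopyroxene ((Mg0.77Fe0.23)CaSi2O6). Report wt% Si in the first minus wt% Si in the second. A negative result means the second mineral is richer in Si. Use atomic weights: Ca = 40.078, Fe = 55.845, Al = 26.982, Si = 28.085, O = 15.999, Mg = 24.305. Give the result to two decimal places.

-4.91 percentage points

M(CaAl2Si2O8) = 278.204 g/mol, so wt% Si = 56.170/278.204 × 100 = 20.19%.
M((Mg0.77Fe0.23)CaSi2O6) = 223.801 g/mol, so wt% Si = 56.170/223.801 × 100 = 25.10%.
20.19 − 25.10 = -4.91 pp.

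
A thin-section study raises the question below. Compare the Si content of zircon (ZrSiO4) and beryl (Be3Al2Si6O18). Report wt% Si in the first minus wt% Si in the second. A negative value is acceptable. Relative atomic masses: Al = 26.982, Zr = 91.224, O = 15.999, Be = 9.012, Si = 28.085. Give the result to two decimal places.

M(ZrSiO4) = 183.305 g/mol, so wt% Si = 28.085/183.305 × 100 = 15.32%.
M(Be3Al2Si6O18) = 537.492 g/mol, so wt% Si = 168.510/537.492 × 100 = 31.35%.
15.32 − 31.35 = -16.03 pp.

-16.03 percentage points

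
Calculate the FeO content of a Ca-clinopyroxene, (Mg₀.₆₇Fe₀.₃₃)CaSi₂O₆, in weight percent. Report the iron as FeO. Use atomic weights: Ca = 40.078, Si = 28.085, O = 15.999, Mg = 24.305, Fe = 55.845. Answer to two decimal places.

10.45 wt%

M((Mg₀.₆₇Fe₀.₃₃)CaSi₂O₆) = 226.955 g/mol; M(FeO) = 71.844 g/mol.
Moles FeO per formula unit = 0.33 Fe ÷ 1 = 0.3300.
FeO fraction = (0.3300 × 71.844) / 226.955 = 23.709/226.955 = 0.1045.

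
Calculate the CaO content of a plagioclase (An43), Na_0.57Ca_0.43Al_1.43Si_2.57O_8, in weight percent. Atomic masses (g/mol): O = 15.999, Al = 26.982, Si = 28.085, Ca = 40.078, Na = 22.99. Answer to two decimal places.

8.96 wt%

Molar mass of Na_0.57Ca_0.43Al_1.43Si_2.57O_8 = 0.57*22.99 + 0.43*40.078 + 1.43*26.982 + 2.57*28.085 + 8*15.999 = 269.093 g/mol.
Each formula unit contains 0.43 Ca, equivalent to 0.43/1 = 0.4300 mol CaO.
M(CaO) = 1×40.078 + 1×15.999 = 56.077 g/mol.
Mass of CaO per formula unit = 0.4300 × 56.077 = 24.113 g.
CaO wt% = 24.113 / 269.093 × 100 = 8.96%.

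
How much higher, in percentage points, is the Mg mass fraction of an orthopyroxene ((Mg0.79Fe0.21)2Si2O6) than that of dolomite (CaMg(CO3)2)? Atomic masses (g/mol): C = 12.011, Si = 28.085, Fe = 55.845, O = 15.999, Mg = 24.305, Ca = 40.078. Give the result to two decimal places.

4.76 percentage points

M((Mg0.79Fe0.21)2Si2O6) = 214.021 g/mol, so wt% Mg = 38.402/214.021 × 100 = 17.94%.
M(CaMg(CO3)2) = 184.399 g/mol, so wt% Mg = 24.305/184.399 × 100 = 13.18%.
17.94 − 13.18 = 4.76 pp.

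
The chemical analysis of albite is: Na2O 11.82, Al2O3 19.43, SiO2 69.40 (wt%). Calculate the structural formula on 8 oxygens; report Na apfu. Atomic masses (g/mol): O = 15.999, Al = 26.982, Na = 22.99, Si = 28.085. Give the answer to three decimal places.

0.993 Na apfu

Na2O (M=61.979): mol = 0.19071; Na = 0.38142, O = 0.19071.
Al2O3 (M=101.961): mol = 0.19056; Al = 0.38112, O = 0.57168.
SiO2 (M=60.083): mol = 1.15507; Si = 1.15507, O = 2.31014.
ΣO = 3.07253; factor = 8/ΣO = 2.60372.
Na apfu = 0.38142 × 2.60372 = 0.993.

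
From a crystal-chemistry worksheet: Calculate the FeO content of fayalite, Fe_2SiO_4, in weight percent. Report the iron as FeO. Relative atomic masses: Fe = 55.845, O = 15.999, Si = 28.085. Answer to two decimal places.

70.51 wt%

Formula mass = 203.771 g/mol.
2 Fe → 2.0000 mol FeO per formula unit; M(FeO) = 71.844, so FeO mass = 143.688 g.
143.688/203.771 × 100 = 70.51 wt%.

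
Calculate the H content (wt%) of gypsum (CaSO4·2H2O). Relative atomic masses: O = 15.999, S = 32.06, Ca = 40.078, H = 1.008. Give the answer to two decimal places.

Molar mass of CaSO4·2H2O: 1·40.078 + 1·32.06 + 6·15.999 + 4·1.008 = 172.164 g/mol.
Mass of H per formula unit: 4 × 1.008 = 4.032 g.
Weight fraction H = 4.032 / 172.164 = 0.0234.

2.34 wt%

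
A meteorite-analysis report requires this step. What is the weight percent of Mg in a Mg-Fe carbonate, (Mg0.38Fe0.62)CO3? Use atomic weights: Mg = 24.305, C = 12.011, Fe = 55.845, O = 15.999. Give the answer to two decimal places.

8.89 mass %

M((Mg0.38Fe0.62)CO3) = 103.868 g/mol.
Mg contributes 0.38 × 24.305 = 9.236 g per mole.
9.236/103.868 = 0.0889 → 8.89%.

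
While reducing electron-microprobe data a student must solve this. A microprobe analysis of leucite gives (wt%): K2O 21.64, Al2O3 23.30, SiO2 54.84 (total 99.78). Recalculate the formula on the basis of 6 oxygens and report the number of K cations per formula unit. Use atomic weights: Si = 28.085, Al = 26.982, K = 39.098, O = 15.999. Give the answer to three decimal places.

1.006 K apfu

K2O (M=94.195): mol = 0.22974; K = 0.45948, O = 0.22974.
Al2O3 (M=101.961): mol = 0.22852; Al = 0.45704, O = 0.68556.
SiO2 (M=60.083): mol = 0.91274; Si = 0.91274, O = 1.82548.
ΣO = 2.74078; factor = 6/ΣO = 2.18916.
K apfu = 0.45948 × 2.18916 = 1.006.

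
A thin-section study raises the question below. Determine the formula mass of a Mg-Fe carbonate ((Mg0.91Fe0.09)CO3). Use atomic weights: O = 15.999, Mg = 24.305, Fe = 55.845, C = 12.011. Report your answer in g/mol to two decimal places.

M = 0.91(24.305) + 0.09(55.845) + 1(12.011) + 3(15.999)

87.15 g/mol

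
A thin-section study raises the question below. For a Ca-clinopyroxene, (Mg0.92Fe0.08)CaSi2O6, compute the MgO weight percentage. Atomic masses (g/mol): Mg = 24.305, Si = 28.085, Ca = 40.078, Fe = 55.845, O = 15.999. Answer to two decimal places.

16.93 wt%

Formula mass = 219.070 g/mol.
0.92 Mg → 0.9200 mol MgO per formula unit; M(MgO) = 40.304, so MgO mass = 37.080 g.
37.080/219.070 × 100 = 16.93 wt%.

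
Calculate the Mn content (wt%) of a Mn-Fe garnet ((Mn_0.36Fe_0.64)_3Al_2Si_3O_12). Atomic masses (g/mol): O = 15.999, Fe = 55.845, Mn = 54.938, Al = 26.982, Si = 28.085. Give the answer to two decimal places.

11.94 wt%

M((Mn_0.36Fe_0.64)_3Al_2Si_3O_12) = 496.762 g/mol.
Mn contributes 1.08 × 54.938 = 59.333 g per mole.
59.333/496.762 = 0.1194 → 11.94%.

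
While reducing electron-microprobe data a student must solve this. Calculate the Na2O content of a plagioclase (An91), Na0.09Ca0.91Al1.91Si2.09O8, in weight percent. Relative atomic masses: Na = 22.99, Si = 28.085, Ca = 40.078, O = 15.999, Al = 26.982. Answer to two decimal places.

1.01 wt%

M(Na0.09Ca0.91Al1.91Si2.09O8) = 276.765 g/mol; M(Na2O) = 61.979 g/mol.
Moles Na2O per formula unit = 0.09 Na ÷ 2 = 0.0450.
Na2O fraction = (0.0450 × 61.979) / 276.765 = 2.789/276.765 = 0.0101.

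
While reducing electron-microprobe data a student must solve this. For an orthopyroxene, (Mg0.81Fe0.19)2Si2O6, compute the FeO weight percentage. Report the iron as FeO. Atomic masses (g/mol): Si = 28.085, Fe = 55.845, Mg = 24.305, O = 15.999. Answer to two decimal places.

12.83 wt%

M((Mg0.81Fe0.19)2Si2O6) = 212.759 g/mol; M(FeO) = 71.844 g/mol.
Moles FeO per formula unit = 0.38 Fe ÷ 1 = 0.3800.
FeO fraction = (0.3800 × 71.844) / 212.759 = 27.301/212.759 = 0.1283.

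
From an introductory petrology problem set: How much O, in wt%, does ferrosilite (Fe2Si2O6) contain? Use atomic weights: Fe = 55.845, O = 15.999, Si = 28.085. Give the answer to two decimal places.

36.38 wt%

Formula mass = 2·55.845 + 2·28.085 + 6·15.999 = 263.854 g/mol, of which 95.994 g is O.
So O makes up 95.994/263.854 = 0.3638 of the mass, i.e. 36.38%.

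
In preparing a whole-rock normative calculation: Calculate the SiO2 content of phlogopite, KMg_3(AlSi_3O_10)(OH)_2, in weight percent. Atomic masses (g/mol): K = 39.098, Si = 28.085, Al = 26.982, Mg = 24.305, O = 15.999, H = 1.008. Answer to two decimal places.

Molar mass of KMg_3(AlSi_3O_10)(OH)_2 = 1*39.098 + 3*24.305 + 1*26.982 + 3*28.085 + 12*15.999 + 2*1.008 = 417.254 g/mol.
Each formula unit contains 3 Si, equivalent to 3/1 = 3.0000 mol SiO2.
M(SiO2) = 1×28.085 + 2×15.999 = 60.083 g/mol.
Mass of SiO2 per formula unit = 3.0000 × 60.083 = 180.249 g.
SiO2 wt% = 180.249 / 417.254 × 100 = 43.20%.

43.20 wt%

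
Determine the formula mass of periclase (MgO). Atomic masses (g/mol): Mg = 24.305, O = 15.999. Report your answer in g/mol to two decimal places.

M = 1*24.305 + 1*15.999

40.30 g/mol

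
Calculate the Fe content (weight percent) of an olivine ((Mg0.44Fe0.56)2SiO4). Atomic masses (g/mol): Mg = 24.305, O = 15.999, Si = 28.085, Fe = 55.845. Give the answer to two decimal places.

35.53 weight percent

M((Mg0.44Fe0.56)2SiO4) = 176.016 g/mol.
Fe contributes 1.12 × 55.845 = 62.546 g per mole.
62.546/176.016 = 0.3553 → 35.53%.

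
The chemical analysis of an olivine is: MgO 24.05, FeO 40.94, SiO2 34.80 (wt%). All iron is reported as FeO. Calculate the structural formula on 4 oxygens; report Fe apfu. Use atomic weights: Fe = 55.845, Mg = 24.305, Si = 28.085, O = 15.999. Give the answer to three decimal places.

MgO: 24.05/40.304 = 0.59671 mol → 0.59671 mol Mg, 0.59671 mol O.
FeO: 40.94/71.844 = 0.56985 mol → 0.56985 mol Fe, 0.56985 mol O.
SiO2: 34.80/60.083 = 0.57920 mol → 0.57920 mol Si, 1.15840 mol O.
Total oxygen = 2.32496 mol. Normalization factor = 4/2.32496 = 1.72046.
Fe per 4 O = 0.56985 × 1.72046 = 0.980.

0.980 Fe apfu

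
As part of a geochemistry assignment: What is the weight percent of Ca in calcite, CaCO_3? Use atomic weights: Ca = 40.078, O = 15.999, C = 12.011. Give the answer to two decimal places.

40.04 weight percent

Molar mass of CaCO_3: 1×40.078 + 1×12.011 + 3×15.999 = 100.086 g/mol.
Mass of Ca per formula unit: 1 × 40.078 = 40.078 g.
Weight fraction Ca = 40.078 / 100.086 = 0.4004.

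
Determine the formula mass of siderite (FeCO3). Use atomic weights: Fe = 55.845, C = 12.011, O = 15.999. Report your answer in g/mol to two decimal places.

Fe: 1 × 55.845 = 55.8450
C: 1 × 12.011 = 12.0110
O: 3 × 15.999 = 47.9970
Summing the contributions gives the formula mass.

115.85 g/mol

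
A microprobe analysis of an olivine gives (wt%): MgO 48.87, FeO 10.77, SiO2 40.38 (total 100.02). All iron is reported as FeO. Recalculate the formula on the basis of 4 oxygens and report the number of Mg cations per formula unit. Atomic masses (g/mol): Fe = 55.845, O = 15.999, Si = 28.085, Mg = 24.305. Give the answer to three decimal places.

1.792 Mg apfu

MgO: 48.87/40.304 = 1.21253 mol → 1.21253 mol Mg, 1.21253 mol O.
FeO: 10.77/71.844 = 0.14991 mol → 0.14991 mol Fe, 0.14991 mol O.
SiO2: 40.38/60.083 = 0.67207 mol → 0.67207 mol Si, 1.34414 mol O.
Total oxygen = 2.70658 mol. Normalization factor = 4/2.70658 = 1.47788.
Mg per 4 O = 1.21253 × 1.47788 = 1.792.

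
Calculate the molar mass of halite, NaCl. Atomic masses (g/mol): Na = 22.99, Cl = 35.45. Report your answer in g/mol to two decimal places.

The formula mass is the sum 1×22.99 + 1×35.45.

58.44 g/mol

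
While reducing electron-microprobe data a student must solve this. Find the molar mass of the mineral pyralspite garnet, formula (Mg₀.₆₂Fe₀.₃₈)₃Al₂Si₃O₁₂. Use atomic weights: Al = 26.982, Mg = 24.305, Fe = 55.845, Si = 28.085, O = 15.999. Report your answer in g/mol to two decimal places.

439.08 g/mol

M = 1.86*24.305 + 1.14*55.845 + 2*26.982 + 3*28.085 + 12*15.999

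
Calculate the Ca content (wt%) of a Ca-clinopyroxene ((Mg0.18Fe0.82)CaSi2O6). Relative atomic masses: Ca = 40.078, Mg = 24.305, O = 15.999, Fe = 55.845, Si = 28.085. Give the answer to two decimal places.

16.53 wt%

M((Mg0.18Fe0.82)CaSi2O6) = 242.410 g/mol.
Ca contributes 1 × 40.078 = 40.078 g per mole.
40.078/242.410 = 0.1653 → 16.53%.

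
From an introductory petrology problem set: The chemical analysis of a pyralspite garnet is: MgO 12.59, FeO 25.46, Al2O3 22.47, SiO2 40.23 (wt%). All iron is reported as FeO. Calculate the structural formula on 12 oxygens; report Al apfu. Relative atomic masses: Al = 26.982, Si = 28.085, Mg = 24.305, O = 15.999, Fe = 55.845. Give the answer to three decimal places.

1.983 Al apfu

12.59 wt% MgO ÷ 40.304 g/mol = 0.31238 mol, giving 0.31238 Mg and 0.31238 O.
25.46 wt% FeO ÷ 71.844 g/mol = 0.35438 mol, giving 0.35438 Fe and 0.35438 O.
22.47 wt% Al2O3 ÷ 101.961 g/mol = 0.22038 mol, giving 0.44076 Al and 0.66114 O.
40.23 wt% SiO2 ÷ 60.083 g/mol = 0.66957 mol, giving 0.66957 Si and 1.33914 O.
Oxygen sums to 2.66704; scaling by 12/2.66704 = 4.49937 puts the formula on 12 O.
Al: 0.44076 × 4.49937 = 1.983 atoms per formula unit.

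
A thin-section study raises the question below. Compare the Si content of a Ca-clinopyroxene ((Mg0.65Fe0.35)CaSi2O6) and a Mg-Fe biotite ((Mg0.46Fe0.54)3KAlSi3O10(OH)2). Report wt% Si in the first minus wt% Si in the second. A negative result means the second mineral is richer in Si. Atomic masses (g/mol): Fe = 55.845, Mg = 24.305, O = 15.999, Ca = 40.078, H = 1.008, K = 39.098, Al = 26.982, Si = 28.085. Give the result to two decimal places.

6.69 percentage points

First mineral: 56.170 g Si in 227.586 g formula = 24.68 wt% Si.
Second mineral: 84.255 g Si in 468.349 g formula = 17.99 wt% Si.
24.68% − 17.99% gives a difference of 6.69 percentage points.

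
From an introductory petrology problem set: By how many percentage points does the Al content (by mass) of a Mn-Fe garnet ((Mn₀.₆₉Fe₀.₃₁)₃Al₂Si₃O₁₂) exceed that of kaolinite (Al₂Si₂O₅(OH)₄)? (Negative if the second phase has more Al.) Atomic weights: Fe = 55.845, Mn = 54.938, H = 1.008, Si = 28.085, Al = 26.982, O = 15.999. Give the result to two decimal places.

Al in (Mn₀.₆₉Fe₀.₃₁)₃Al₂Si₃O₁₂: molar mass 495.865 g/mol; 2×26.982 = 53.964 g → 10.88 wt%.
Al in Al₂Si₂O₅(OH)₄: molar mass 258.157 g/mol; 2×26.982 = 53.964 g → 20.90 wt%.
Difference = 10.88 − 20.90 = -10.02 percentage points.

-10.02 percentage points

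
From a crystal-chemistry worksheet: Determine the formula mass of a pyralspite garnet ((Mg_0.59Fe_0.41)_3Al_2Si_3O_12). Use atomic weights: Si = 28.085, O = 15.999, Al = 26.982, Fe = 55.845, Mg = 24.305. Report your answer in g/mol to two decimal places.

M = 1.77·24.305 + 1.23·55.845 + 2·26.982 + 3·28.085 + 12·15.999

441.92 g/mol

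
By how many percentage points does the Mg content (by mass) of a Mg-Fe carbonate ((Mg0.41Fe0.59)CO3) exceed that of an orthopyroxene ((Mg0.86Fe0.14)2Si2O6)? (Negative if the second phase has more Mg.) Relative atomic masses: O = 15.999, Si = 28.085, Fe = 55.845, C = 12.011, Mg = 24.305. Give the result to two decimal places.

M((Mg0.41Fe0.59)CO3) = 102.922 g/mol, so wt% Mg = 9.965/102.922 × 100 = 9.68%.
M((Mg0.86Fe0.14)2Si2O6) = 209.605 g/mol, so wt% Mg = 41.805/209.605 × 100 = 19.94%.
9.68 − 19.94 = -10.26 pp.

-10.26 percentage points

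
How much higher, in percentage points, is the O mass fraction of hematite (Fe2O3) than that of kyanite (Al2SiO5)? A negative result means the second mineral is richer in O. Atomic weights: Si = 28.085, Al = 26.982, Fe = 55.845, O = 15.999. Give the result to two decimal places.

First mineral: 47.997 g O in 159.687 g formula = 30.06 wt% O.
Second mineral: 79.995 g O in 162.044 g formula = 49.37 wt% O.
30.06% − 49.37% gives a difference of -19.31 percentage points.

-19.31 percentage points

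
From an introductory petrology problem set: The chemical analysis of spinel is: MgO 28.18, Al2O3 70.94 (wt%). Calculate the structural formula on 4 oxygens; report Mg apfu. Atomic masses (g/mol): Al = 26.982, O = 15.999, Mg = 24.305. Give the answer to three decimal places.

1.004 Mg apfu

MgO: 28.18/40.304 = 0.69919 mol → 0.69919 mol Mg, 0.69919 mol O.
Al2O3: 70.94/101.961 = 0.69576 mol → 1.39152 mol Al, 2.08728 mol O.
Total oxygen = 2.78647 mol. Normalization factor = 4/2.78647 = 1.43551.
Mg per 4 O = 0.69919 × 1.43551 = 1.004.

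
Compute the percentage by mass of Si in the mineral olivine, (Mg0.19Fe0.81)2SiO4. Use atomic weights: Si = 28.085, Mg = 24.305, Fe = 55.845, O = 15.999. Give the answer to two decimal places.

14.64 mass %

Formula mass = 0.38*24.305 + 1.62*55.845 + 1*28.085 + 4*15.999 = 191.786 g/mol, of which 28.085 g is Si.
So Si makes up 28.085/191.786 = 0.1464 of the mass, i.e. 14.64%.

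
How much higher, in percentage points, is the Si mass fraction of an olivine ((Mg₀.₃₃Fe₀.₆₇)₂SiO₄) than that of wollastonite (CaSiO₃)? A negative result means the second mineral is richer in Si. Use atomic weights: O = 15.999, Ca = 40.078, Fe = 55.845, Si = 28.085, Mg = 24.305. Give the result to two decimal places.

-8.83 percentage points

Si in (Mg₀.₃₃Fe₀.₆₇)₂SiO₄: molar mass 182.955 g/mol; 1×28.085 = 28.085 g → 15.35 wt%.
Si in CaSiO₃: molar mass 116.160 g/mol; 1×28.085 = 28.085 g → 24.18 wt%.
Difference = 15.35 − 24.18 = -8.83 percentage points.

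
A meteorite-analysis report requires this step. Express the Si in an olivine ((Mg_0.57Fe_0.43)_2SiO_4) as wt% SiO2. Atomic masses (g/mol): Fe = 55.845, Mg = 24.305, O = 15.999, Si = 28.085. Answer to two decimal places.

Molar mass of (Mg_0.57Fe_0.43)_2SiO_4 = 1.14*24.305 + 0.86*55.845 + 1*28.085 + 4*15.999 = 167.815 g/mol.
Each formula unit contains 1 Si, equivalent to 1/1 = 1.0000 mol SiO2.
M(SiO2) = 1×28.085 + 2×15.999 = 60.083 g/mol.
Mass of SiO2 per formula unit = 1.0000 × 60.083 = 60.083 g.
SiO2 wt% = 60.083 / 167.815 × 100 = 35.80%.

35.80 wt%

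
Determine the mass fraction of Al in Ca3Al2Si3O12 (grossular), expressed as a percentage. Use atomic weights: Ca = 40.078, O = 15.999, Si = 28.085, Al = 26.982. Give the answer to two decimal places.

11.98 weight percent

M(Ca3Al2Si3O12) = 450.441 g/mol.
Al contributes 2 × 26.982 = 53.964 g per mole.
53.964/450.441 = 0.1198 → 11.98%.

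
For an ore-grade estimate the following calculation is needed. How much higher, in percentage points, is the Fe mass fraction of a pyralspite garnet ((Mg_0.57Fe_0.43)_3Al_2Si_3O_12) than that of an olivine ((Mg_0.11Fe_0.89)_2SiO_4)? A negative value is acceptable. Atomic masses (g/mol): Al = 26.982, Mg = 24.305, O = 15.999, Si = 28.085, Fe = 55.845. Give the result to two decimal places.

-34.27 percentage points

M((Mg_0.57Fe_0.43)_3Al_2Si_3O_12) = 443.809 g/mol, so wt% Fe = 72.040/443.809 × 100 = 16.23%.
M((Mg_0.11Fe_0.89)_2SiO_4) = 196.832 g/mol, so wt% Fe = 99.404/196.832 × 100 = 50.50%.
16.23 − 50.50 = -34.27 pp.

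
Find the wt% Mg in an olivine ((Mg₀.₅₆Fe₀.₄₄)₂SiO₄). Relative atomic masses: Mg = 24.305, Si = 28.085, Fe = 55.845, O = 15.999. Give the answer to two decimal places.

Formula mass = 1.12*24.305 + 0.88*55.845 + 1*28.085 + 4*15.999 = 168.446 g/mol, of which 27.222 g is Mg.
So Mg makes up 27.222/168.446 = 0.1616 of the mass, i.e. 16.16%.

16.16 wt%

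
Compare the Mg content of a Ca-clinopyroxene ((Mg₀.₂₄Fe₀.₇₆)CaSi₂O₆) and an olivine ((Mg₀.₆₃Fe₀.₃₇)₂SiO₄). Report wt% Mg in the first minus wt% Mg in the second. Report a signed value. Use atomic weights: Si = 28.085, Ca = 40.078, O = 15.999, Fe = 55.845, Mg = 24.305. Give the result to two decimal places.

Mg in (Mg₀.₂₄Fe₀.₇₆)CaSi₂O₆: molar mass 240.517 g/mol; 0.24×24.305 = 5.833 g → 2.43 wt%.
Mg in (Mg₀.₆₃Fe₀.₃₇)₂SiO₄: molar mass 164.031 g/mol; 1.26×24.305 = 30.624 g → 18.67 wt%.
Difference = 2.43 − 18.67 = -16.24 percentage points.

-16.24 percentage points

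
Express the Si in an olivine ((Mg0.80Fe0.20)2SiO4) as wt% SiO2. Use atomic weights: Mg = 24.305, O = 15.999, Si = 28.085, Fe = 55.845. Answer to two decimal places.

Formula mass = 153.307 g/mol.
1 Si → 1.0000 mol SiO2 per formula unit; M(SiO2) = 60.083, so SiO2 mass = 60.083 g.
60.083/153.307 × 100 = 39.19 wt%.

39.19 wt%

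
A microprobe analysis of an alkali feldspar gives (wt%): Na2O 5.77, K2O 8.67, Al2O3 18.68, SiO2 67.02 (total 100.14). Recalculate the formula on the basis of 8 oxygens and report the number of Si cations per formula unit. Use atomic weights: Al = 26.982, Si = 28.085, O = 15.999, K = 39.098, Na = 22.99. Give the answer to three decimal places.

3.009 Si apfu

Na2O (M=61.979): mol = 0.09310; Na = 0.18620, O = 0.09310.
K2O (M=94.195): mol = 0.09204; K = 0.18408, O = 0.09204.
Al2O3 (M=101.961): mol = 0.18321; Al = 0.36642, O = 0.54963.
SiO2 (M=60.083): mol = 1.11546; Si = 1.11546, O = 2.23092.
ΣO = 2.96569; factor = 8/ΣO = 2.69752.
Si apfu = 1.11546 × 2.69752 = 3.009.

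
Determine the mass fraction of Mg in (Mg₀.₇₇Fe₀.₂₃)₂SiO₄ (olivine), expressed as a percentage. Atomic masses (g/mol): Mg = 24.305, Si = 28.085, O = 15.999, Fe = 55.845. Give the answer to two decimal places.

M((Mg₀.₇₇Fe₀.₂₃)₂SiO₄) = 155.199 g/mol.
Mg contributes 1.54 × 24.305 = 37.430 g per mole.
37.430/155.199 = 0.2412 → 24.12%.

24.12 wt%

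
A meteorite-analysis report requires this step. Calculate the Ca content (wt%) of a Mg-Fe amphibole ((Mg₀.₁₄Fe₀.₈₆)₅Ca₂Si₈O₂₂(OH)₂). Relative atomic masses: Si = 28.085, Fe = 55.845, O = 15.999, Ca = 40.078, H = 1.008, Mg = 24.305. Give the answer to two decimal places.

Molar mass of (Mg₀.₁₄Fe₀.₈₆)₅Ca₂Si₈O₂₂(OH)₂: 0.70×24.305 + 4.30×55.845 + 2×40.078 + 8×28.085 + 24×15.999 + 2×1.008 = 947.975 g/mol.
Mass of Ca per formula unit: 2 × 40.078 = 80.156 g.
Weight fraction Ca = 80.156 / 947.975 = 0.0846.

8.46 wt%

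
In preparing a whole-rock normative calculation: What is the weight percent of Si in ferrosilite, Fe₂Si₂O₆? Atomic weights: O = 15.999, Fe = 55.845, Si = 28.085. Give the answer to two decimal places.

21.29 mass %

Formula mass = 2·55.845 + 2·28.085 + 6·15.999 = 263.854 g/mol, of which 56.170 g is Si.
So Si makes up 56.170/263.854 = 0.2129 of the mass, i.e. 21.29%.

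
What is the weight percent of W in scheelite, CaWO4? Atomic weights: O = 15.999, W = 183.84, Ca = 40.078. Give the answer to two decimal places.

Formula mass = 1·40.078 + 1·183.84 + 4·15.999 = 287.914 g/mol, of which 183.840 g is W.
So W makes up 183.840/287.914 = 0.6385 of the mass, i.e. 63.85%.

63.85 weight percent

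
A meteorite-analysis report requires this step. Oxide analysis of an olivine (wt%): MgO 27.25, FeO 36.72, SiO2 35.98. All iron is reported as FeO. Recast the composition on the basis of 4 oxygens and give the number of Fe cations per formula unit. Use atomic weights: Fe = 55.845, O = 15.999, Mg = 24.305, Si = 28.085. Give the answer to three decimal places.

0.857 Fe apfu

MgO: 27.25/40.304 = 0.67611 mol → 0.67611 mol Mg, 0.67611 mol O.
FeO: 36.72/71.844 = 0.51111 mol → 0.51111 mol Fe, 0.51111 mol O.
SiO2: 35.98/60.083 = 0.59884 mol → 0.59884 mol Si, 1.19768 mol O.
Total oxygen = 2.38490 mol. Normalization factor = 4/2.38490 = 1.67722.
Fe per 4 O = 0.51111 × 1.67722 = 0.857.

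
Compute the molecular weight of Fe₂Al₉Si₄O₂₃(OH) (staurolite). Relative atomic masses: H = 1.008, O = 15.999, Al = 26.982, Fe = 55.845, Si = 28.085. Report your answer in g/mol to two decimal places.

The formula mass is the sum 2×55.845 + 9×26.982 + 4×28.085 + 24×15.999 + 1×1.008.

851.85 g/mol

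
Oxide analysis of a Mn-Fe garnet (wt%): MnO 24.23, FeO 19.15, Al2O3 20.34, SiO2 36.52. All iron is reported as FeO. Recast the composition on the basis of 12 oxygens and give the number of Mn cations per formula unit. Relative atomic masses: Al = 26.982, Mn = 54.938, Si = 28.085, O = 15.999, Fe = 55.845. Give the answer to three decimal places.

MnO (M=70.937): mol = 0.34157; Mn = 0.34157, O = 0.34157.
FeO (M=71.844): mol = 0.26655; Fe = 0.26655, O = 0.26655.
Al2O3 (M=101.961): mol = 0.19949; Al = 0.39898, O = 0.59847.
SiO2 (M=60.083): mol = 0.60783; Si = 0.60783, O = 1.21566.
ΣO = 2.42225; factor = 12/ΣO = 4.95407.
Mn apfu = 0.34157 × 4.95407 = 1.692.

1.692 Mn apfu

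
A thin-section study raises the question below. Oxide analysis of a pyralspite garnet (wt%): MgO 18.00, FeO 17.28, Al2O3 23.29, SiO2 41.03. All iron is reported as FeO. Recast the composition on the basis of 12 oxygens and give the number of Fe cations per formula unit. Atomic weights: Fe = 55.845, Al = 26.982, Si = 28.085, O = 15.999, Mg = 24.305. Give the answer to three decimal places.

MgO (M=40.304): mol = 0.44661; Mg = 0.44661, O = 0.44661.
FeO (M=71.844): mol = 0.24052; Fe = 0.24052, O = 0.24052.
Al2O3 (M=101.961): mol = 0.22842; Al = 0.45684, O = 0.68526.
SiO2 (M=60.083): mol = 0.68289; Si = 0.68289, O = 1.36578.
ΣO = 2.73817; factor = 12/ΣO = 4.38249.
Fe apfu = 0.24052 × 4.38249 = 1.054.

1.054 Fe apfu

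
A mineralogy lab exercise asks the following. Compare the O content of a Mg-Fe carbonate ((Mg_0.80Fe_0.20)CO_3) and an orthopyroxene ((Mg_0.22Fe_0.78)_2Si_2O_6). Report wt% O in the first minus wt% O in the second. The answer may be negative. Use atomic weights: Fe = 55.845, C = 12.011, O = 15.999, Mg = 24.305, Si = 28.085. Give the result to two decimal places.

O in (Mg_0.80Fe_0.20)CO_3: molar mass 90.621 g/mol; 3×15.999 = 47.997 g → 52.96 wt%.
O in (Mg_0.22Fe_0.78)_2Si_2O_6: molar mass 249.976 g/mol; 6×15.999 = 95.994 g → 38.40 wt%.
Difference = 52.96 − 38.40 = 14.56 percentage points.

14.56 percentage points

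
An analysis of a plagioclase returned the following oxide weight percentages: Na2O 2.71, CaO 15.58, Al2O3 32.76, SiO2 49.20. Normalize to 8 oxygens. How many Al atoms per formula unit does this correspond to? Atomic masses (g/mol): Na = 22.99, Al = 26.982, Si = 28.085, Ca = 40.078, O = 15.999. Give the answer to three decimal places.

2.71 wt% Na2O ÷ 61.979 g/mol = 0.04372 mol, giving 0.08744 Na and 0.04372 O.
15.58 wt% CaO ÷ 56.077 g/mol = 0.27783 mol, giving 0.27783 Ca and 0.27783 O.
32.76 wt% Al2O3 ÷ 101.961 g/mol = 0.32130 mol, giving 0.64260 Al and 0.96390 O.
49.20 wt% SiO2 ÷ 60.083 g/mol = 0.81887 mol, giving 0.81887 Si and 1.63774 O.
Oxygen sums to 2.92319; scaling by 8/2.92319 = 2.73674 puts the formula on 8 O.
Al: 0.64260 × 2.73674 = 1.759 atoms per formula unit.

1.759 Al apfu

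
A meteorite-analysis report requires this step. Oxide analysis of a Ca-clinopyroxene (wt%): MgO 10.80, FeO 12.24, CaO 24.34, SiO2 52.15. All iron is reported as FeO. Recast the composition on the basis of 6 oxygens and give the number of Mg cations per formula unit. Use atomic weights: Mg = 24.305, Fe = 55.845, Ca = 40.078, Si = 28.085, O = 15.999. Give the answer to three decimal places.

10.80 wt% MgO ÷ 40.304 g/mol = 0.26796 mol, giving 0.26796 Mg and 0.26796 O.
12.24 wt% FeO ÷ 71.844 g/mol = 0.17037 mol, giving 0.17037 Fe and 0.17037 O.
24.34 wt% CaO ÷ 56.077 g/mol = 0.43405 mol, giving 0.43405 Ca and 0.43405 O.
52.15 wt% SiO2 ÷ 60.083 g/mol = 0.86797 mol, giving 0.86797 Si and 1.73594 O.
Oxygen sums to 2.60832; scaling by 6/2.60832 = 2.30033 puts the formula on 6 O.
Mg: 0.26796 × 2.30033 = 0.616 atoms per formula unit.

0.616 Mg apfu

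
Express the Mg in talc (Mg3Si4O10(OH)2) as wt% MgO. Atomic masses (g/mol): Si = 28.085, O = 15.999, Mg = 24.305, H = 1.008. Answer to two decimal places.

M(Mg3Si4O10(OH)2) = 379.259 g/mol; M(MgO) = 40.304 g/mol.
Moles MgO per formula unit = 3 Mg ÷ 1 = 3.0000.
MgO fraction = (3.0000 × 40.304) / 379.259 = 120.912/379.259 = 0.3188.

31.88 wt%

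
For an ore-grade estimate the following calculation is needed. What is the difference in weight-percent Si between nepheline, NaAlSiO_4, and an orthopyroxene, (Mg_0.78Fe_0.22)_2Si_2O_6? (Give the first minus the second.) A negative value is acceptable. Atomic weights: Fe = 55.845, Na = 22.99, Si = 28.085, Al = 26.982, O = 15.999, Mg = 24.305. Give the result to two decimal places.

-6.40 percentage points

Si in NaAlSiO_4: molar mass 142.053 g/mol; 1×28.085 = 28.085 g → 19.77 wt%.
Si in (Mg_0.78Fe_0.22)_2Si_2O_6: molar mass 214.652 g/mol; 2×28.085 = 56.170 g → 26.17 wt%.
Difference = 19.77 − 26.17 = -6.40 percentage points.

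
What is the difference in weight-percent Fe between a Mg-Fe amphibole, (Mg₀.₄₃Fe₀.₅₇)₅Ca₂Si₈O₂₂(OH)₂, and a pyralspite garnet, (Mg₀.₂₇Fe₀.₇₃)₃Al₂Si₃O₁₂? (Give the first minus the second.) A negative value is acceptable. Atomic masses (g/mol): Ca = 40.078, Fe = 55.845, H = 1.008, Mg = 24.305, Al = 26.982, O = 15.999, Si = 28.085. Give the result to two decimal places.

-8.26 percentage points

First mineral: 159.158 g Fe in 902.242 g formula = 17.64 wt% Fe.
Second mineral: 122.301 g Fe in 472.195 g formula = 25.90 wt% Fe.
17.64% − 25.90% gives a difference of -8.26 percentage points.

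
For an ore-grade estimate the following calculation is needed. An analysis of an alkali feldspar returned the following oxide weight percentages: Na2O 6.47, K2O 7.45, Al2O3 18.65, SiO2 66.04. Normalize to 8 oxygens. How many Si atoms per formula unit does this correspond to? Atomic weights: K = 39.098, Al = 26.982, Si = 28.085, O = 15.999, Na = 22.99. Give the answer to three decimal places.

3.001 Si apfu

6.47 wt% Na2O ÷ 61.979 g/mol = 0.10439 mol, giving 0.20878 Na and 0.10439 O.
7.45 wt% K2O ÷ 94.195 g/mol = 0.07909 mol, giving 0.15818 K and 0.07909 O.
18.65 wt% Al2O3 ÷ 101.961 g/mol = 0.18291 mol, giving 0.36582 Al and 0.54873 O.
66.04 wt% SiO2 ÷ 60.083 g/mol = 1.09915 mol, giving 1.09915 Si and 2.19830 O.
Oxygen sums to 2.93051; scaling by 8/2.93051 = 2.72990 puts the formula on 8 O.
Si: 1.09915 × 2.72990 = 3.001 atoms per formula unit.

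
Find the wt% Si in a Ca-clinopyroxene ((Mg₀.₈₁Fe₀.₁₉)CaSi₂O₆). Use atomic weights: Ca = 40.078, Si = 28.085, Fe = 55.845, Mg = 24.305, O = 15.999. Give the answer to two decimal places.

25.24 wt%

M((Mg₀.₈₁Fe₀.₁₉)CaSi₂O₆) = 222.540 g/mol.
Si contributes 2 × 28.085 = 56.170 g per mole.
56.170/222.540 = 0.2524 → 25.24%.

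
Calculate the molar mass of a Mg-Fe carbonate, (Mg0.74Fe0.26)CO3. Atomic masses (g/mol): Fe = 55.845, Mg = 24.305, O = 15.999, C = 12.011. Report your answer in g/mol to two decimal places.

Mg: 0.74 × 24.305 = 17.9857
Fe: 0.26 × 55.845 = 14.5197
C: 1 × 12.011 = 12.0110
O: 3 × 15.999 = 47.9970
Summing the contributions gives the formula mass.

92.51 g/mol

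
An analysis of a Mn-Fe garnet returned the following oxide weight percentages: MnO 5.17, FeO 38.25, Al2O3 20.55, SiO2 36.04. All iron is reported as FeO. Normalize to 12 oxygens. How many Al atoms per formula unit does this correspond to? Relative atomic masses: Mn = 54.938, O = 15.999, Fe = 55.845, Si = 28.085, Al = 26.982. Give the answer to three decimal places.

5.17 wt% MnO ÷ 70.937 g/mol = 0.07288 mol, giving 0.07288 Mn and 0.07288 O.
38.25 wt% FeO ÷ 71.844 g/mol = 0.53240 mol, giving 0.53240 Fe and 0.53240 O.
20.55 wt% Al2O3 ÷ 101.961 g/mol = 0.20155 mol, giving 0.40310 Al and 0.60465 O.
36.04 wt% SiO2 ÷ 60.083 g/mol = 0.59984 mol, giving 0.59984 Si and 1.19968 O.
Oxygen sums to 2.40961; scaling by 12/2.40961 = 4.98006 puts the formula on 12 O.
Al: 0.40310 × 4.98006 = 2.007 atoms per formula unit.

2.007 Al apfu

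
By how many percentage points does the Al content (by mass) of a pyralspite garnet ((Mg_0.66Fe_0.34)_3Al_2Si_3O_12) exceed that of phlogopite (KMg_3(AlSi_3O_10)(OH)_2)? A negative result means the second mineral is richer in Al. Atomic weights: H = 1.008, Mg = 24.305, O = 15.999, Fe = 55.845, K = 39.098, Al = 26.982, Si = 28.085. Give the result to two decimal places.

5.93 percentage points

Al in (Mg_0.66Fe_0.34)_3Al_2Si_3O_12: molar mass 435.293 g/mol; 2×26.982 = 53.964 g → 12.40 wt%.
Al in KMg_3(AlSi_3O_10)(OH)_2: molar mass 417.254 g/mol; 1×26.982 = 26.982 g → 6.47 wt%.
Difference = 12.40 − 6.47 = 5.93 percentage points.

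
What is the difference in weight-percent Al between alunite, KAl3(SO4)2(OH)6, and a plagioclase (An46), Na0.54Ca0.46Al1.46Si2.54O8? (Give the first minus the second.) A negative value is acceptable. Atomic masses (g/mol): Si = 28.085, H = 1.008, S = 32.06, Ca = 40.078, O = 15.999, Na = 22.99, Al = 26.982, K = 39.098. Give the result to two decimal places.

4.93 percentage points

First mineral: 80.946 g Al in 414.198 g formula = 19.54 wt% Al.
Second mineral: 39.394 g Al in 269.572 g formula = 14.61 wt% Al.
19.54% − 14.61% gives a difference of 4.93 percentage points.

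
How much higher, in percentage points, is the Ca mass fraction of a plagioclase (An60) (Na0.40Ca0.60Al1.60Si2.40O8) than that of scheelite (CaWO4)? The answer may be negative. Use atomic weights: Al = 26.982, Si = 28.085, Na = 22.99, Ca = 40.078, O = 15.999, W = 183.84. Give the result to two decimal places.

-5.07 percentage points

Ca in Na0.40Ca0.60Al1.60Si2.40O8: molar mass 271.810 g/mol; 0.60×40.078 = 24.047 g → 8.85 wt%.
Ca in CaWO4: molar mass 287.914 g/mol; 1×40.078 = 40.078 g → 13.92 wt%.
Difference = 8.85 − 13.92 = -5.07 percentage points.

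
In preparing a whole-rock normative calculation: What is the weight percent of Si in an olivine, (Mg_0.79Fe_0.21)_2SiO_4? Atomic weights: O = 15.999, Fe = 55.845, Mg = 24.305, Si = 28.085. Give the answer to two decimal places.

18.24 mass %

M((Mg_0.79Fe_0.21)_2SiO_4) = 153.938 g/mol.
Si contributes 1 × 28.085 = 28.085 g per mole.
28.085/153.938 = 0.1824 → 18.24%.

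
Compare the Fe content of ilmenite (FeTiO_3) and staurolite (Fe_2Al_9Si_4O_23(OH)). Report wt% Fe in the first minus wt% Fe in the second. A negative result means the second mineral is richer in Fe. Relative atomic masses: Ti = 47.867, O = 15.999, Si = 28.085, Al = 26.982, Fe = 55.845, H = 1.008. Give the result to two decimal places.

23.70 percentage points

M(FeTiO_3) = 151.709 g/mol, so wt% Fe = 55.845/151.709 × 100 = 36.81%.
M(Fe_2Al_9Si_4O_23(OH)) = 851.852 g/mol, so wt% Fe = 111.690/851.852 × 100 = 13.11%.
36.81 − 13.11 = 23.70 pp.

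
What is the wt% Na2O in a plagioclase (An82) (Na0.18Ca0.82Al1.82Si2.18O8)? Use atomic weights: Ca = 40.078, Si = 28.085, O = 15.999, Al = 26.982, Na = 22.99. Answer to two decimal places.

2.03 wt%

Formula mass = 275.327 g/mol.
0.18 Na → 0.0900 mol Na2O per formula unit; M(Na2O) = 61.979, so Na2O mass = 5.578 g.
5.578/275.327 × 100 = 2.03 wt%.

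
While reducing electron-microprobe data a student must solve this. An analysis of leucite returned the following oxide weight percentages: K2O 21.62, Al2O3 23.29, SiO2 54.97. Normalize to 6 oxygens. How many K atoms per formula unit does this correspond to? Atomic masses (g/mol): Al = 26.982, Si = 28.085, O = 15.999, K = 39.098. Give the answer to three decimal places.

1.004 K apfu

K2O: 21.62/94.195 = 0.22952 mol → 0.45904 mol K, 0.22952 mol O.
Al2O3: 23.29/101.961 = 0.22842 mol → 0.45684 mol Al, 0.68526 mol O.
SiO2: 54.97/60.083 = 0.91490 mol → 0.91490 mol Si, 1.82980 mol O.
Total oxygen = 2.74458 mol. Normalization factor = 6/2.74458 = 2.18613.
K per 6 O = 0.45904 × 2.18613 = 1.004.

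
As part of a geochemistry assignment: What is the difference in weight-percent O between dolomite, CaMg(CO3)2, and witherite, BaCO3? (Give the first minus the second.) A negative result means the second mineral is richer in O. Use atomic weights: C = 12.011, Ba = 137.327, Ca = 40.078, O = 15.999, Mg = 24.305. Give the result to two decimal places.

27.74 percentage points

M(CaMg(CO3)2) = 184.399 g/mol, so wt% O = 95.994/184.399 × 100 = 52.06%.
M(BaCO3) = 197.335 g/mol, so wt% O = 47.997/197.335 × 100 = 24.32%.
52.06 − 24.32 = 27.74 pp.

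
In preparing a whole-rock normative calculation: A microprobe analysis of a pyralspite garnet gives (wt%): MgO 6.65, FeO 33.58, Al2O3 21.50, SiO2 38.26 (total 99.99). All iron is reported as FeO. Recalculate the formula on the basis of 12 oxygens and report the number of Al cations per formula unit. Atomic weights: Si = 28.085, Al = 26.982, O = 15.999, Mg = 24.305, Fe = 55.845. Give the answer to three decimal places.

1.994 Al apfu

MgO: 6.65/40.304 = 0.16500 mol → 0.16500 mol Mg, 0.16500 mol O.
FeO: 33.58/71.844 = 0.46740 mol → 0.46740 mol Fe, 0.46740 mol O.
Al2O3: 21.50/101.961 = 0.21086 mol → 0.42172 mol Al, 0.63258 mol O.
SiO2: 38.26/60.083 = 0.63679 mol → 0.63679 mol Si, 1.27358 mol O.
Total oxygen = 2.53856 mol. Normalization factor = 12/2.53856 = 4.72709.
Al per 12 O = 0.42172 × 4.72709 = 1.994.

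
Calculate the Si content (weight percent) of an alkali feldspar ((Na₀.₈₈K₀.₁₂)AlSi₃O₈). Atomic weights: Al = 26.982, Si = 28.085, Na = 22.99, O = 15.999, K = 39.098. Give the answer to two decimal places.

M((Na₀.₈₈K₀.₁₂)AlSi₃O₈) = 264.152 g/mol.
Si contributes 3 × 28.085 = 84.255 g per mole.
84.255/264.152 = 0.3190 → 31.90%.

31.90 weight percent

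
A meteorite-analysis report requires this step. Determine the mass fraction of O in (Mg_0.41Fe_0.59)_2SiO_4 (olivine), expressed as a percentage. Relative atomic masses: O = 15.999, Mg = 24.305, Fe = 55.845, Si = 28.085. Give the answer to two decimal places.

Formula mass = 0.82×24.305 + 1.18×55.845 + 1×28.085 + 4×15.999 = 177.908 g/mol, of which 63.996 g is O.
So O makes up 63.996/177.908 = 0.3597 of the mass, i.e. 35.97%.

35.97 wt%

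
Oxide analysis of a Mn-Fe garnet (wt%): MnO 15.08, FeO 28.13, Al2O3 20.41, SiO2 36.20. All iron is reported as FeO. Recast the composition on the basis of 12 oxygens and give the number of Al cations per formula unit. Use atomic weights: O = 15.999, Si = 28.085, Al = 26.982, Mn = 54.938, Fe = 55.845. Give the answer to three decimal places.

1.994 Al apfu

MnO (M=70.937): mol = 0.21258; Mn = 0.21258, O = 0.21258.
FeO (M=71.844): mol = 0.39154; Fe = 0.39154, O = 0.39154.
Al2O3 (M=101.961): mol = 0.20017; Al = 0.40034, O = 0.60051.
SiO2 (M=60.083): mol = 0.60250; Si = 0.60250, O = 1.20500.
ΣO = 2.40963; factor = 12/ΣO = 4.98002.
Al apfu = 0.40034 × 4.98002 = 1.994.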